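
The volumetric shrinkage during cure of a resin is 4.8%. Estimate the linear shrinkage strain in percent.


Linear shrinkage ≈ vol_shrink/3 = 4.8/3 = 1.6%

1.6%


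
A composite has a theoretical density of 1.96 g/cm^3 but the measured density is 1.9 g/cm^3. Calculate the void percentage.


Void% = (rho_theo - rho_actual)/rho_theo * 100 = (1.96 - 1.9)/1.96 * 100 = 3.06%

3.06%


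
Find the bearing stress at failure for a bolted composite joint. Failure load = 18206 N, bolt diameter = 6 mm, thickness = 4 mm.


sigma_br = F/(d*h) = 18206/(6*4) = 758.6 MPa

758.6 MPa


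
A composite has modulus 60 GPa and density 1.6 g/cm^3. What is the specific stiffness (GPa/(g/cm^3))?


Specific stiffness = E/rho = 60/1.6 = 37.5 GPa/(g/cm^3)

37.5 GPa/(g/cm^3)


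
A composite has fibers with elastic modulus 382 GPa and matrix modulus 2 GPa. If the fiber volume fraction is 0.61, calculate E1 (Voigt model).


E1 = Ef*Vf + Em*(1-Vf) = 382*0.61 + 2*0.39 = 233.8 GPa

233.8 GPa


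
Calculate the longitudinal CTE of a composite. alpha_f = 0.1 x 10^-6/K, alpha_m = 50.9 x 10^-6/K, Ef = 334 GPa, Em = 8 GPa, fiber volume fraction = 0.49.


E1 = Ef*Vf + Em*(1-Vf) = 167.74
alpha_1 = (alpha_f*Ef*Vf + alpha_m*Em*(1-Vf))/E1 = 1.34 x 10^-6/K

1.34 x 10^-6/K


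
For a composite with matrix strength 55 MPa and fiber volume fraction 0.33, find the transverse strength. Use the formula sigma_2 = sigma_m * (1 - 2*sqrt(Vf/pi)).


factor = 1 - 2*sqrt(0.33/pi) = 0.3518
sigma_2 = 55 * 0.3518 = 19.35 MPa

19.35 MPa


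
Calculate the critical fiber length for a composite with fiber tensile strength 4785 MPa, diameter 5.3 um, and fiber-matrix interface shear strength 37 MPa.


Lc = sigma_f * d / (2 * tau_i) = 4785 * 5.3 / (2 * 37) = 342.7 um

342.7 um


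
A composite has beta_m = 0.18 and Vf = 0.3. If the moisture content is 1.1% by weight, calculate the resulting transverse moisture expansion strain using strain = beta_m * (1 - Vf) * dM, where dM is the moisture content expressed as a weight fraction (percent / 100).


dM = 1.1/100 = 0.011
strain = beta_m * (1-Vf) * dM = 0.18 * 0.7 * 0.011 = 0.001386

0.001386


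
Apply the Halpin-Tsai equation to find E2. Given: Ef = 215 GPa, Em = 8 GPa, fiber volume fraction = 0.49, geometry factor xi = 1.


eta = (Ef/Em - 1)/(Ef/Em + xi) = (26.875 - 1)/(26.875 + 1) = 0.9283
E2 = Em*(1+xi*eta*Vf)/(1-eta*Vf) = 21.35 GPa

21.35 GPa


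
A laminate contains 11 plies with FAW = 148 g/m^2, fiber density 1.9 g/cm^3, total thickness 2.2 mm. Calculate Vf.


Vf = n * FAW / (rho_f * h * 1000) = 11 * 148 / (1.9 * 2.2 * 1000) = 0.3895

0.3895


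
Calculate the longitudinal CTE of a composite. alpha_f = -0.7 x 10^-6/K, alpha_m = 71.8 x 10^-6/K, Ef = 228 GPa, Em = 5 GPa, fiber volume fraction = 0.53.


E1 = Ef*Vf + Em*(1-Vf) = 123.19
alpha_1 = (alpha_f*Ef*Vf + alpha_m*Em*(1-Vf))/E1 = 0.68 x 10^-6/K

0.68 x 10^-6/K


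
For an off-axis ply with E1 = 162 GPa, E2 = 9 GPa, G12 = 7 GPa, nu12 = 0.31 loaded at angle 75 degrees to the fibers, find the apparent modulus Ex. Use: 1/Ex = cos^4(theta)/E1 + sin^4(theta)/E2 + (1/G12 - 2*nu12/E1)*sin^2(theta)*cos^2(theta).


cos^4(75) = 0.004487, sin^4(75) = 0.870513, sin^2(75)*cos^2(75) = 0.0625
1/G12 - 2*nu12/E1 = 1/7 - 2*0.31/162 = 0.13903 GPa^-1
1/Ex = 0.004487/162 + 0.870513/9 + 0.13903*0.0625 = 0.1054407 GPa^-1
Ex = 9.48 GPa

9.48 GPa


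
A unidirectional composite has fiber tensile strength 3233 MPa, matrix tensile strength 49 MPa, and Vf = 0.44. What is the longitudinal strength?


sigma_1 = sigma_f*Vf + sigma_m*(1-Vf) = 3233*0.44 + 49*0.56 = 1450.0 MPa

1450.0 MPa


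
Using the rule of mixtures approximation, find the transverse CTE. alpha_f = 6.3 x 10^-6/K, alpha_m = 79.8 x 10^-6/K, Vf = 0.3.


alpha_2 = alpha_f*Vf + alpha_m*(1-Vf) = 6.3*0.3 + 79.8*0.7 = 57.8 x 10^-6/K

57.8 x 10^-6/K


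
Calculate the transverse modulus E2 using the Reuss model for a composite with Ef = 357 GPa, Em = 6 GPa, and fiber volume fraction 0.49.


1/E2 = Vf/Ef + (1-Vf)/Em = 0.49/357 + 0.51/6
E2 = 11.58 GPa

11.58 GPa


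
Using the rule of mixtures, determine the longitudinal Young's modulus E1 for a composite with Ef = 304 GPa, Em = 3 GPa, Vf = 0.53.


E1 = Ef*Vf + Em*(1-Vf) = 304*0.53 + 3*0.47 = 162.53 GPa

162.53 GPa


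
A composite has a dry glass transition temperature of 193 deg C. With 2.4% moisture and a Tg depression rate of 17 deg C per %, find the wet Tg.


Tg_wet = Tg_dry - k*moisture = 193 - 17*2.4 = 152.2 deg C

152.2 deg C


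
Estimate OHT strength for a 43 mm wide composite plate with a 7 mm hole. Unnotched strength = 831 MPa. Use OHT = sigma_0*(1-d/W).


OHT = sigma_0*(1-d/W) = 831*(1-7/43) = 695.7 MPa

695.7 MPa


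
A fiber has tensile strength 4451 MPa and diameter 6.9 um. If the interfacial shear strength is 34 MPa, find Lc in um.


Lc = sigma_f * d / (2 * tau_i) = 4451 * 6.9 / (2 * 34) = 451.6 um

451.6 um


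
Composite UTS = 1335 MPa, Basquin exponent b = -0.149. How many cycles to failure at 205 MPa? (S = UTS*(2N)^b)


N = 0.5 * (S/UTS)^(1/b) = 0.5 * (205/1335)^(1/-0.149) = 144619.7990 cycles

144619.7990 cycles


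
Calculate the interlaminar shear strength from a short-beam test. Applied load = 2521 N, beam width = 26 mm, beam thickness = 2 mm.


ILSS = 3F/(4bh) = 3*2521/(4*26*2) = 36.36 MPa

36.36 MPa


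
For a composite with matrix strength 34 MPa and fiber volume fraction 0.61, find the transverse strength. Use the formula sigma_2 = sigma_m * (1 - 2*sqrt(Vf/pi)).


factor = 1 - 2*sqrt(0.61/pi) = 0.1187
sigma_2 = 34 * 0.1187 = 4.04 MPa

4.04 MPa


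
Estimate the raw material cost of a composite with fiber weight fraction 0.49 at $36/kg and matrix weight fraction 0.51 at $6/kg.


Cost = cost_f*Wf + cost_m*Wm = 36*0.49 + 6*0.51 = $20.7/kg

$20.7/kg


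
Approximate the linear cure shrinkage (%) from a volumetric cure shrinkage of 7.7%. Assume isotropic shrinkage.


Linear shrinkage ≈ vol_shrink/3 = 7.7/3 = 2.567%

2.567%


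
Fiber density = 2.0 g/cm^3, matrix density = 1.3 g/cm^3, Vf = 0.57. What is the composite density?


rho_c = rho_f*Vf + rho_m*(1-Vf) = 2.0*0.57 + 1.3*0.43 = 1.699 g/cm^3

1.699 g/cm^3


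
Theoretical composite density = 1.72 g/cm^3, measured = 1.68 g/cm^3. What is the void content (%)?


Void% = (rho_theo - rho_actual)/rho_theo * 100 = (1.72 - 1.68)/1.72 * 100 = 2.33%

2.33%


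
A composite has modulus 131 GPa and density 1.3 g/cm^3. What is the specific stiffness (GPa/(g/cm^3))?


Specific stiffness = E/rho = 131/1.3 = 100.8 GPa/(g/cm^3)

100.8 GPa/(g/cm^3)


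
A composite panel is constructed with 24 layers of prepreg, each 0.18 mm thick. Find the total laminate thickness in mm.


h = n * t_ply = 24 * 0.18 = 4.32 mm

4.32 mm


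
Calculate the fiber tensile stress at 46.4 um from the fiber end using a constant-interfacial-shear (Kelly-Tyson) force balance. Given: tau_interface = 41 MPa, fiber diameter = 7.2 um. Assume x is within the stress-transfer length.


Force balance: sigma_f * (pi*d^2/4) = tau * (pi*d) * x  ->  sigma_f = 4 * tau * x / d
sigma_f = 4 * 41 * 46.4 / 7.2 = 1056.9 MPa

1056.9 MPa


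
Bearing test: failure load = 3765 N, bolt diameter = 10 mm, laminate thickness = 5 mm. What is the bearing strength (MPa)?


sigma_br = F/(d*h) = 3765/(10*5) = 75.3 MPa

75.3 MPa


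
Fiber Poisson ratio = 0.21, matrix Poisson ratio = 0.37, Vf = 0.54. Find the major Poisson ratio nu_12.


nu_12 = nu_f*Vf + nu_m*(1-Vf) = 0.21*0.54 + 0.37*0.46 = 0.2836

0.2836


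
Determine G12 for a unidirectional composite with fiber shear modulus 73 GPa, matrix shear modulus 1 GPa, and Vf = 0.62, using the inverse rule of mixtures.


1/G12 = Vf/Gf + (1-Vf)/Gm = 0.62/73 + 0.38/1
G12 = 2.57 GPa

2.57 GPa


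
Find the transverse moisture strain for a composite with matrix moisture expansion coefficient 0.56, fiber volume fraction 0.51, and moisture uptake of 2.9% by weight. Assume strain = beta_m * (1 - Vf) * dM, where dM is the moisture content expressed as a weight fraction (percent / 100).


dM = 2.9/100 = 0.029
strain = beta_m * (1-Vf) * dM = 0.56 * 0.49 * 0.029 = 0.0079576

0.0079576


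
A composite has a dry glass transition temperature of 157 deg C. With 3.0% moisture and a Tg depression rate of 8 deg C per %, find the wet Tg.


Tg_wet = Tg_dry - k*moisture = 157 - 8*3.0 = 133.0 deg C

133.0 deg C


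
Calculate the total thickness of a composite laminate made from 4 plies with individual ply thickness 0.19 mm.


h = n * t_ply = 4 * 0.19 = 0.76 mm

0.76 mm


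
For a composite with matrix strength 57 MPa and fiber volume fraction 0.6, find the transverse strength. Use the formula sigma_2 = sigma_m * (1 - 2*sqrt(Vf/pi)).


factor = 1 - 2*sqrt(0.6/pi) = 0.126
sigma_2 = 57 * 0.126 = 7.18 MPa

7.18 MPa


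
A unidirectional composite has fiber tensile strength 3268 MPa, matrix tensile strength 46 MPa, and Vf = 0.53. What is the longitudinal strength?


sigma_1 = sigma_f*Vf + sigma_m*(1-Vf) = 3268*0.53 + 46*0.47 = 1753.7 MPa

1753.7 MPa


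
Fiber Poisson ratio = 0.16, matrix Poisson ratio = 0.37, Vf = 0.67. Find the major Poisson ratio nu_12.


nu_12 = nu_f*Vf + nu_m*(1-Vf) = 0.16*0.67 + 0.37*0.33 = 0.2293

0.2293


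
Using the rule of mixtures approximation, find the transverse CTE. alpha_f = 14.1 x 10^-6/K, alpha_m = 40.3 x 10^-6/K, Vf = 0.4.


alpha_2 = alpha_f*Vf + alpha_m*(1-Vf) = 14.1*0.4 + 40.3*0.6 = 29.8 x 10^-6/K

29.8 x 10^-6/K


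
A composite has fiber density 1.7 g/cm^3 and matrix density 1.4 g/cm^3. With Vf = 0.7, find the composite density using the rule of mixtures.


rho_c = rho_f*Vf + rho_m*(1-Vf) = 1.7*0.7 + 1.4*0.3 = 1.61 g/cm^3

1.61 g/cm^3


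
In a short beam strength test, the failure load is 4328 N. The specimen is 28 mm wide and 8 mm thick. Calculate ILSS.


ILSS = 3F/(4bh) = 3*4328/(4*28*8) = 14.49 MPa

14.49 MPa


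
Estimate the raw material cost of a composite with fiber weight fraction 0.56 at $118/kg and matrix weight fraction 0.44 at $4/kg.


Cost = cost_f*Wf + cost_m*Wm = 118*0.56 + 4*0.44 = $67.84/kg

$67.84/kg


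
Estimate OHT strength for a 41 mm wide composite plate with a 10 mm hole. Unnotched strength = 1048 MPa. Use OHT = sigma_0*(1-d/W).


OHT = sigma_0*(1-d/W) = 1048*(1-10/41) = 792.4 MPa

792.4 MPa


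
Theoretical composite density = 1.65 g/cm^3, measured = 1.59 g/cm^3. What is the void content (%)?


Void% = (rho_theo - rho_actual)/rho_theo * 100 = (1.65 - 1.59)/1.65 * 100 = 3.64%

3.64%


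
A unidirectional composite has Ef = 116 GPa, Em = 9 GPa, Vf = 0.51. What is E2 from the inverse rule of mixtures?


1/E2 = Vf/Ef + (1-Vf)/Em = 0.51/116 + 0.49/9
E2 = 16.99 GPa

16.99 GPa


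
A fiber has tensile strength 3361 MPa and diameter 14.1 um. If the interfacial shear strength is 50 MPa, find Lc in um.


Lc = sigma_f * d / (2 * tau_i) = 3361 * 14.1 / (2 * 50) = 473.9 um

473.9 um


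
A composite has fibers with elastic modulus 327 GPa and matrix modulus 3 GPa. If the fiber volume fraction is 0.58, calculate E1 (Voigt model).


E1 = Ef*Vf + Em*(1-Vf) = 327*0.58 + 3*0.42 = 190.92 GPa

190.92 GPa


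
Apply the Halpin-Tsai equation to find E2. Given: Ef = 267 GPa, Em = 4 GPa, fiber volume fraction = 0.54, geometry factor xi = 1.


eta = (Ef/Em - 1)/(Ef/Em + xi) = (66.75 - 1)/(66.75 + 1) = 0.9705
E2 = Em*(1+xi*eta*Vf)/(1-eta*Vf) = 12.81 GPa

12.81 GPa


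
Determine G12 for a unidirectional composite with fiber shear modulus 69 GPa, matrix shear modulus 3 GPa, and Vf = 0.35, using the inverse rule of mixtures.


1/G12 = Vf/Gf + (1-Vf)/Gm = 0.35/69 + 0.65/3
G12 = 4.51 GPa

4.51 GPa


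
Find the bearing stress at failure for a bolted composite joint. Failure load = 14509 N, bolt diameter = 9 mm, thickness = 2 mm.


sigma_br = F/(d*h) = 14509/(9*2) = 806.1 MPa

806.1 MPa


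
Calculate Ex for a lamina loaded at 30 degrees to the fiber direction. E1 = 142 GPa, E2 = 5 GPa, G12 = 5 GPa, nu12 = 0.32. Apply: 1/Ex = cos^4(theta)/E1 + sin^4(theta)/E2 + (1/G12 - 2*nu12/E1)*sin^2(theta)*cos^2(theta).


cos^4(30) = 0.5625, sin^4(30) = 0.0625, sin^2(30)*cos^2(30) = 0.1875
1/G12 - 2*nu12/E1 = 1/5 - 2*0.32/142 = 0.195493 GPa^-1
1/Ex = 0.5625/142 + 0.0625/5 + 0.195493*0.1875 = 0.0531162 GPa^-1
Ex = 18.83 GPa

18.83 GPa


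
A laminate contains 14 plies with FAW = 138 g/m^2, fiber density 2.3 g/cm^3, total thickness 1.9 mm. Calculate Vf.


Vf = n * FAW / (rho_f * h * 1000) = 14 * 138 / (2.3 * 1.9 * 1000) = 0.4421

0.4421


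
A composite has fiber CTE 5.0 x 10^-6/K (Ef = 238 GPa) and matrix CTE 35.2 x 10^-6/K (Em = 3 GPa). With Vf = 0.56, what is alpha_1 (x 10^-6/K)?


E1 = Ef*Vf + Em*(1-Vf) = 134.6
alpha_1 = (alpha_f*Ef*Vf + alpha_m*Em*(1-Vf))/E1 = 5.3 x 10^-6/K

5.3 x 10^-6/K


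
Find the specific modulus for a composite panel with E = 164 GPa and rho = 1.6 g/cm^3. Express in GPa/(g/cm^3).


Specific stiffness = E/rho = 164/1.6 = 102.5 GPa/(g/cm^3)

102.5 GPa/(g/cm^3)


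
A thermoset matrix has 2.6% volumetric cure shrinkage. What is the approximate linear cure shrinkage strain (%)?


Linear shrinkage ≈ vol_shrink/3 = 2.6/3 = 0.867%

0.867%


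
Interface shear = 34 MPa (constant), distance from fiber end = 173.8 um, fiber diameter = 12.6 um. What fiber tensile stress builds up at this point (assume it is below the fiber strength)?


Force balance: sigma_f * (pi*d^2/4) = tau * (pi*d) * x  ->  sigma_f = 4 * tau * x / d
sigma_f = 4 * 34 * 173.8 / 12.6 = 1875.9 MPa

1875.9 MPa


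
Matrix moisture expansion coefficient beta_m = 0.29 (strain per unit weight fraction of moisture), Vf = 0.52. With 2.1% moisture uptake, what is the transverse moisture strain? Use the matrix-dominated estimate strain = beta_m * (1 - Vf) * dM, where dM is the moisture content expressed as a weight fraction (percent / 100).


dM = 2.1/100 = 0.021
strain = beta_m * (1-Vf) * dM = 0.29 * 0.48 * 0.021 = 0.0029232

0.0029232


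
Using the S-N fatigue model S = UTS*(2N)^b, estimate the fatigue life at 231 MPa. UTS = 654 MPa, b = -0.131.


N = 0.5 * (S/UTS)^(1/b) = 0.5 * (231/654)^(1/-0.131) = 1409.5821 cycles

1409.5821 cycles


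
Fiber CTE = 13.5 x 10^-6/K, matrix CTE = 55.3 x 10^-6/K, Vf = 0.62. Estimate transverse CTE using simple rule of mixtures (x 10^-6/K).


alpha_2 = alpha_f*Vf + alpha_m*(1-Vf) = 13.5*0.62 + 55.3*0.38 = 29.4 x 10^-6/K

29.4 x 10^-6/K


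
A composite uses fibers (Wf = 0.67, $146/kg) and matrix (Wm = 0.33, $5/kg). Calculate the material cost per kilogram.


Cost = cost_f*Wf + cost_m*Wm = 146*0.67 + 5*0.33 = $99.47/kg

$99.47/kg


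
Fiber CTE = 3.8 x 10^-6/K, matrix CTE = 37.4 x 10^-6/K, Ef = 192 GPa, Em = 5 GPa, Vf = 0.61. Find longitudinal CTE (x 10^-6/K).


E1 = Ef*Vf + Em*(1-Vf) = 119.07
alpha_1 = (alpha_f*Ef*Vf + alpha_m*Em*(1-Vf))/E1 = 4.35 x 10^-6/K

4.35 x 10^-6/K


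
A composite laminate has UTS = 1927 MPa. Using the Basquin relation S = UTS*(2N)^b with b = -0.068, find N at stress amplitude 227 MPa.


N = 0.5 * (S/UTS)^(1/b) = 0.5 * (227/1927)^(1/-0.068) = 2.2836e+13 cycles

2.2836e+13 cycles


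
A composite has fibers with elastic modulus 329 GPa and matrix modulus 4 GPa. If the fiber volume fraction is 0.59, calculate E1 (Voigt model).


E1 = Ef*Vf + Em*(1-Vf) = 329*0.59 + 4*0.41 = 195.75 GPa

195.75 GPa


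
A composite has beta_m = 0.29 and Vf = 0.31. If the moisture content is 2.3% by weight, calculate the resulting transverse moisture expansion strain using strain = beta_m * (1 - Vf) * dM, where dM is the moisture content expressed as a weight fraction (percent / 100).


dM = 2.3/100 = 0.023
strain = beta_m * (1-Vf) * dM = 0.29 * 0.69 * 0.023 = 0.0046023

0.0046023


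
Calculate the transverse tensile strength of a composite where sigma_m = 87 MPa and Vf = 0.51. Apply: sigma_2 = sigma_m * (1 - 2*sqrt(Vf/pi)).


factor = 1 - 2*sqrt(0.51/pi) = 0.1942
sigma_2 = 87 * 0.1942 = 16.89 MPa

16.89 MPa


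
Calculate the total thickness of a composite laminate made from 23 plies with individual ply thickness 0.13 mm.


h = n * t_ply = 23 * 0.13 = 2.99 mm

2.99 mm


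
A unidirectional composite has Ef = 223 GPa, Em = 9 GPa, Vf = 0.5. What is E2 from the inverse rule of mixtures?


1/E2 = Vf/Ef + (1-Vf)/Em = 0.5/223 + 0.5/9
E2 = 17.3 GPa

17.3 GPa


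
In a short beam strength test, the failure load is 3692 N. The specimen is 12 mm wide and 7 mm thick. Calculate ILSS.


ILSS = 3F/(4bh) = 3*3692/(4*12*7) = 32.96 MPa

32.96 MPa


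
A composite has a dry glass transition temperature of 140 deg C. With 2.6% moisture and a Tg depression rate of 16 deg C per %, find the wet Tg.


Tg_wet = Tg_dry - k*moisture = 140 - 16*2.6 = 98.4 deg C

98.4 deg C


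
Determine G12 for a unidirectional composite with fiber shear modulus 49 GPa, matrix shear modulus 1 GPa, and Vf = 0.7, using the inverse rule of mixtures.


1/G12 = Vf/Gf + (1-Vf)/Gm = 0.7/49 + 0.3/1
G12 = 3.18 GPa

3.18 GPa


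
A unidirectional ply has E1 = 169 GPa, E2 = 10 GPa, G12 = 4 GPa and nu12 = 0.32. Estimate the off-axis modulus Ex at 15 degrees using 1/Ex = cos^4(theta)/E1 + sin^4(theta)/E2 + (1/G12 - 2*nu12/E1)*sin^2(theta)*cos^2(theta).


cos^4(15) = 0.870513, sin^4(15) = 0.004487, sin^2(15)*cos^2(15) = 0.0625
1/G12 - 2*nu12/E1 = 1/4 - 2*0.32/169 = 0.246213 GPa^-1
1/Ex = 0.870513/169 + 0.004487/10 + 0.246213*0.0625 = 0.020988 GPa^-1
Ex = 47.65 GPa

47.65 GPa


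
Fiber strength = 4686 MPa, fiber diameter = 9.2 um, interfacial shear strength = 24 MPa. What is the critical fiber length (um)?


Lc = sigma_f * d / (2 * tau_i) = 4686 * 9.2 / (2 * 24) = 898.2 um

898.2 um


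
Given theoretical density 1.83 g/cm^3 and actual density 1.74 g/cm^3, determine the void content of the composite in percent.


Void% = (rho_theo - rho_actual)/rho_theo * 100 = (1.83 - 1.74)/1.83 * 100 = 4.92%

4.92%


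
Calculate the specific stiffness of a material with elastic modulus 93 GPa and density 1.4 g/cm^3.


Specific stiffness = E/rho = 93/1.4 = 66.4 GPa/(g/cm^3)

66.4 GPa/(g/cm^3)


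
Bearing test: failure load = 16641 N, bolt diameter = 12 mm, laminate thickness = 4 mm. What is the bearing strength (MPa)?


sigma_br = F/(d*h) = 16641/(12*4) = 346.7 MPa

346.7 MPa


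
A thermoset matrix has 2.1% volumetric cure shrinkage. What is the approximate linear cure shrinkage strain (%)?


Linear shrinkage ≈ vol_shrink/3 = 2.1/3 = 0.7%

0.7%


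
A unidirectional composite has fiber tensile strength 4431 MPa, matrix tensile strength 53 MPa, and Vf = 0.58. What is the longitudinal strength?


sigma_1 = sigma_f*Vf + sigma_m*(1-Vf) = 4431*0.58 + 53*0.42 = 2592.2 MPa

2592.2 MPa


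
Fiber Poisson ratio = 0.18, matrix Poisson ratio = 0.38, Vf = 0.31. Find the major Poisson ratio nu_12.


nu_12 = nu_f*Vf + nu_m*(1-Vf) = 0.18*0.31 + 0.38*0.69 = 0.318

0.318


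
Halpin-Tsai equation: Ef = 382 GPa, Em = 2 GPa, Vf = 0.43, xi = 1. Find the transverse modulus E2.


eta = (Ef/Em - 1)/(Ef/Em + xi) = (191.0 - 1)/(191.0 + 1) = 0.9896
E2 = Em*(1+xi*eta*Vf)/(1-eta*Vf) = 4.96 GPa

4.96 GPa


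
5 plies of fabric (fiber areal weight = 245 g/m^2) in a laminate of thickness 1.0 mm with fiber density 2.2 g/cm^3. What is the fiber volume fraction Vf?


Vf = n * FAW / (rho_f * h * 1000) = 5 * 245 / (2.2 * 1.0 * 1000) = 0.5568

0.5568


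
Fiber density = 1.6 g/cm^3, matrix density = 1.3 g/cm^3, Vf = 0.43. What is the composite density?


rho_c = rho_f*Vf + rho_m*(1-Vf) = 1.6*0.43 + 1.3*0.57 = 1.429 g/cm^3

1.429 g/cm^3


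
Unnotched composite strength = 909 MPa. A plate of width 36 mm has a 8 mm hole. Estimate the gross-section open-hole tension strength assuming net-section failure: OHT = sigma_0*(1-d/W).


OHT = sigma_0*(1-d/W) = 909*(1-8/36) = 707.0 MPa

707.0 MPa


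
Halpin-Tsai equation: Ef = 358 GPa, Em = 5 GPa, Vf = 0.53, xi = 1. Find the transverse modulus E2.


eta = (Ef/Em - 1)/(Ef/Em + xi) = (71.6 - 1)/(71.6 + 1) = 0.9725
E2 = Em*(1+xi*eta*Vf)/(1-eta*Vf) = 15.64 GPa

15.64 GPa


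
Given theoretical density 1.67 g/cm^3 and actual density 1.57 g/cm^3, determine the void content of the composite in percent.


Void% = (rho_theo - rho_actual)/rho_theo * 100 = (1.67 - 1.57)/1.67 * 100 = 5.99%

5.99%


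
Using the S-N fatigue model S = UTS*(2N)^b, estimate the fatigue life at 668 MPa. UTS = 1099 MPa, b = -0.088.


N = 0.5 * (S/UTS)^(1/b) = 0.5 * (668/1099)^(1/-0.088) = 143.2285 cycles

143.2285 cycles


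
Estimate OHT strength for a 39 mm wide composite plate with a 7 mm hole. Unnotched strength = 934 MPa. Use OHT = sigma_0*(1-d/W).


OHT = sigma_0*(1-d/W) = 934*(1-7/39) = 766.4 MPa

766.4 MPa


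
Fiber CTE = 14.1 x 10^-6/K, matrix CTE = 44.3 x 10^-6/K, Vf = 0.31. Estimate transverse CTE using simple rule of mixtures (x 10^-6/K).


alpha_2 = alpha_f*Vf + alpha_m*(1-Vf) = 14.1*0.31 + 44.3*0.69 = 34.9 x 10^-6/K

34.9 x 10^-6/K


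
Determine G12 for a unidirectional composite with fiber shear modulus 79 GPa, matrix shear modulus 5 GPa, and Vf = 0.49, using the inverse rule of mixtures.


1/G12 = Vf/Gf + (1-Vf)/Gm = 0.49/79 + 0.51/5
G12 = 9.24 GPa

9.24 GPa


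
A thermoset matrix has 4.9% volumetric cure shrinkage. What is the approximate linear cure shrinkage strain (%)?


Linear shrinkage ≈ vol_shrink/3 = 4.9/3 = 1.633%

1.633%


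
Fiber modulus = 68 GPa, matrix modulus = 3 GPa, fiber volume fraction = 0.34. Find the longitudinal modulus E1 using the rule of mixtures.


E1 = Ef*Vf + Em*(1-Vf) = 68*0.34 + 3*0.66 = 25.1 GPa

25.1 GPa


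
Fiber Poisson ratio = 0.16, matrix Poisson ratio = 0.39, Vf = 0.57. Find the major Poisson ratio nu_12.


nu_12 = nu_f*Vf + nu_m*(1-Vf) = 0.16*0.57 + 0.39*0.43 = 0.2589

0.2589


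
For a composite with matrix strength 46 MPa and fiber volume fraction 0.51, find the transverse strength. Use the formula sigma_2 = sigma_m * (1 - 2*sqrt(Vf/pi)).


factor = 1 - 2*sqrt(0.51/pi) = 0.1942
sigma_2 = 46 * 0.1942 = 8.93 MPa

8.93 MPa


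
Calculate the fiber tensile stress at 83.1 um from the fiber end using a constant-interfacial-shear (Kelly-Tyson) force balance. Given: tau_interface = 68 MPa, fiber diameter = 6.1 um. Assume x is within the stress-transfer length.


Force balance: sigma_f * (pi*d^2/4) = tau * (pi*d) * x  ->  sigma_f = 4 * tau * x / d
sigma_f = 4 * 68 * 83.1 / 6.1 = 3705.4 MPa

3705.4 MPa


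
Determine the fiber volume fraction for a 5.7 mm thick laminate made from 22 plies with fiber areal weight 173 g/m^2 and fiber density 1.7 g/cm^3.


Vf = n * FAW / (rho_f * h * 1000) = 22 * 173 / (1.7 * 5.7 * 1000) = 0.3928

0.3928


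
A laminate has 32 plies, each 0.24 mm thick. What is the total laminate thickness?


h = n * t_ply = 32 * 0.24 = 7.68 mm

7.68 mm


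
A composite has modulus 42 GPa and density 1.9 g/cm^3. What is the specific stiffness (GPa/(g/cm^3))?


Specific stiffness = E/rho = 42/1.9 = 22.1 GPa/(g/cm^3)

22.1 GPa/(g/cm^3)


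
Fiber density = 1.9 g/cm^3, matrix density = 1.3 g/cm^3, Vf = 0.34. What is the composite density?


rho_c = rho_f*Vf + rho_m*(1-Vf) = 1.9*0.34 + 1.3*0.66 = 1.504 g/cm^3

1.504 g/cm^3


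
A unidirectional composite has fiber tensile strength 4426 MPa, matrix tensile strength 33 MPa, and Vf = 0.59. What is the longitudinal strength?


sigma_1 = sigma_f*Vf + sigma_m*(1-Vf) = 4426*0.59 + 33*0.41 = 2624.9 MPa

2624.9 MPa


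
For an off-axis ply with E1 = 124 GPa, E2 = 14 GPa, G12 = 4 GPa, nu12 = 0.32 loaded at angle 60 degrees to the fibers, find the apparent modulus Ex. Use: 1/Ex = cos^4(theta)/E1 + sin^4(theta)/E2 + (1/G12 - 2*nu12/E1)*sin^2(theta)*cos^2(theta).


cos^4(60) = 0.0625, sin^4(60) = 0.5625, sin^2(60)*cos^2(60) = 0.1875
1/G12 - 2*nu12/E1 = 1/4 - 2*0.32/124 = 0.244839 GPa^-1
1/Ex = 0.0625/124 + 0.5625/14 + 0.244839*0.1875 = 0.0865899 GPa^-1
Ex = 11.55 GPa

11.55 GPa


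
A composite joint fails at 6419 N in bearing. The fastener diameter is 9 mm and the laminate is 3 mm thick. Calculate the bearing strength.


sigma_br = F/(d*h) = 6419/(9*3) = 237.7 MPa

237.7 MPa


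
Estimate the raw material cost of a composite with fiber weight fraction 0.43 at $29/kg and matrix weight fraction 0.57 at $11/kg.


Cost = cost_f*Wf + cost_m*Wm = 29*0.43 + 11*0.57 = $18.74/kg

$18.74/kg


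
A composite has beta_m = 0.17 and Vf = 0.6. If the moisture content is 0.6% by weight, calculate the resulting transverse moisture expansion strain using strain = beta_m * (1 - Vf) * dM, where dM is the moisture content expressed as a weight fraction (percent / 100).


dM = 0.6/100 = 0.006
strain = beta_m * (1-Vf) * dM = 0.17 * 0.4 * 0.006 = 0.000408

0.000408


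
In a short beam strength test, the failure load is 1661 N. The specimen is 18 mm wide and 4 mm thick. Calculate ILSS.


ILSS = 3F/(4bh) = 3*1661/(4*18*4) = 17.3 MPa

17.3 MPa


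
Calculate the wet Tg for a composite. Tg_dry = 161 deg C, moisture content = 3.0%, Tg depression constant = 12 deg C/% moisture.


Tg_wet = Tg_dry - k*moisture = 161 - 12*3.0 = 125.0 deg C

125.0 deg C


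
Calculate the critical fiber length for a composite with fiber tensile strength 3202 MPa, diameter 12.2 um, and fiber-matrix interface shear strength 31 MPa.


Lc = sigma_f * d / (2 * tau_i) = 3202 * 12.2 / (2 * 31) = 630.1 um

630.1 um


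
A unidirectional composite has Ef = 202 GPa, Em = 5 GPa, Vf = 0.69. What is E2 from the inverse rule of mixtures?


1/E2 = Vf/Ef + (1-Vf)/Em = 0.69/202 + 0.31/5
E2 = 15.29 GPa

15.29 GPa


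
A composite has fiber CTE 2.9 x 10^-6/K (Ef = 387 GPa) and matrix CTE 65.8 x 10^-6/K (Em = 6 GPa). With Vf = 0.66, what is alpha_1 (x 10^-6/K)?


E1 = Ef*Vf + Em*(1-Vf) = 257.46
alpha_1 = (alpha_f*Ef*Vf + alpha_m*Em*(1-Vf))/E1 = 3.4 x 10^-6/K

3.4 x 10^-6/K


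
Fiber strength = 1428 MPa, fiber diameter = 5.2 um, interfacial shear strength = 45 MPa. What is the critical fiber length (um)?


Lc = sigma_f * d / (2 * tau_i) = 1428 * 5.2 / (2 * 45) = 82.5 um

82.5 um


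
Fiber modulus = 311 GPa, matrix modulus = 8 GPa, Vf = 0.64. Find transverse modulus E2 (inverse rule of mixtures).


1/E2 = Vf/Ef + (1-Vf)/Em = 0.64/311 + 0.36/8
E2 = 21.25 GPa

21.25 GPa


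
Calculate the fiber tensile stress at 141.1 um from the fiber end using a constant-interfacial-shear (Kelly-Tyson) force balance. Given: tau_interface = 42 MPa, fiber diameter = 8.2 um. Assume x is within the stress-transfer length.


Force balance: sigma_f * (pi*d^2/4) = tau * (pi*d) * x  ->  sigma_f = 4 * tau * x / d
sigma_f = 4 * 42 * 141.1 / 8.2 = 2890.8 MPa

2890.8 MPa


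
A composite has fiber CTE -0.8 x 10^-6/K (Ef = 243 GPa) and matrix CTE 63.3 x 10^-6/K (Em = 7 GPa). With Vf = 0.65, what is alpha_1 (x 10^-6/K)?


E1 = Ef*Vf + Em*(1-Vf) = 160.4
alpha_1 = (alpha_f*Ef*Vf + alpha_m*Em*(1-Vf))/E1 = 0.18 x 10^-6/K

0.18 x 10^-6/K


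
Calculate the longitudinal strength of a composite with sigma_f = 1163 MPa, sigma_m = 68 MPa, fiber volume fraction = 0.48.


sigma_1 = sigma_f*Vf + sigma_m*(1-Vf) = 1163*0.48 + 68*0.52 = 593.6 MPa

593.6 MPa


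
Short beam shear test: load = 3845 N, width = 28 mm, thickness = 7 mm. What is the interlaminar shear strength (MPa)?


ILSS = 3F/(4bh) = 3*3845/(4*28*7) = 14.71 MPa

14.71 MPa


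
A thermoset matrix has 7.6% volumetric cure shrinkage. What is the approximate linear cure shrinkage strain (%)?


Linear shrinkage ≈ vol_shrink/3 = 7.6/3 = 2.533%

2.533%


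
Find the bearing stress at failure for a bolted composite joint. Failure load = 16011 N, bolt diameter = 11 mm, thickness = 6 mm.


sigma_br = F/(d*h) = 16011/(11*6) = 242.6 MPa

242.6 MPa


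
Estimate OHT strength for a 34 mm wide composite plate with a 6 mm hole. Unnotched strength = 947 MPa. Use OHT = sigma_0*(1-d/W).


OHT = sigma_0*(1-d/W) = 947*(1-6/34) = 779.9 MPa

779.9 MPa


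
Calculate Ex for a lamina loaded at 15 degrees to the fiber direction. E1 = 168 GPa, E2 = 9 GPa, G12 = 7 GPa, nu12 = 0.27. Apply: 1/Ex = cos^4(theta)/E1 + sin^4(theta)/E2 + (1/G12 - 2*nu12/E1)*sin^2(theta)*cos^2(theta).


cos^4(15) = 0.870513, sin^4(15) = 0.004487, sin^2(15)*cos^2(15) = 0.0625
1/G12 - 2*nu12/E1 = 1/7 - 2*0.27/168 = 0.139643 GPa^-1
1/Ex = 0.870513/168 + 0.004487/9 + 0.139643*0.0625 = 0.0144079 GPa^-1
Ex = 69.41 GPa

69.41 GPa


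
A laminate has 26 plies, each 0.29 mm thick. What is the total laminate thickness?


h = n * t_ply = 26 * 0.29 = 7.54 mm

7.54 mm


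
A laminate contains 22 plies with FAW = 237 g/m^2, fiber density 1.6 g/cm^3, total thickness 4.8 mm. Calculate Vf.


Vf = n * FAW / (rho_f * h * 1000) = 22 * 237 / (1.6 * 4.8 * 1000) = 0.6789

0.6789


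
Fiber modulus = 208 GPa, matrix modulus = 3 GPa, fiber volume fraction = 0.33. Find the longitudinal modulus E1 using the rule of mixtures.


E1 = Ef*Vf + Em*(1-Vf) = 208*0.33 + 3*0.67 = 70.65 GPa

70.65 GPa


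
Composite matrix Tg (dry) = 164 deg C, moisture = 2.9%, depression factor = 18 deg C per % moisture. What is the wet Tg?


Tg_wet = Tg_dry - k*moisture = 164 - 18*2.9 = 111.8 deg C

111.8 deg C


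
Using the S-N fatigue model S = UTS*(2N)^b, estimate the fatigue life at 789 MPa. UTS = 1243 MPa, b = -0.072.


N = 0.5 * (S/UTS)^(1/b) = 0.5 * (789/1243)^(1/-0.072) = 275.7751 cycles

275.7751 cycles


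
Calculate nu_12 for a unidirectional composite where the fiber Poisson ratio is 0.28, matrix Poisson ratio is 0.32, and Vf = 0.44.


nu_12 = nu_f*Vf + nu_m*(1-Vf) = 0.28*0.44 + 0.32*0.56 = 0.3024

0.3024


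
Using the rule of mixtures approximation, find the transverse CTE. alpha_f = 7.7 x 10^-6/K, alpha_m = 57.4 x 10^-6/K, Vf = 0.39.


alpha_2 = alpha_f*Vf + alpha_m*(1-Vf) = 7.7*0.39 + 57.4*0.61 = 38.0 x 10^-6/K

38.0 x 10^-6/K


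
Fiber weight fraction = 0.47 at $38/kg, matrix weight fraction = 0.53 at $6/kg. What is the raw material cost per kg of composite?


Cost = cost_f*Wf + cost_m*Wm = 38*0.47 + 6*0.53 = $21.04/kg

$21.04/kg


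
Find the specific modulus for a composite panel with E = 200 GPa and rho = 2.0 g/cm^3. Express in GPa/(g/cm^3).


Specific stiffness = E/rho = 200/2.0 = 100.0 GPa/(g/cm^3)

100.0 GPa/(g/cm^3)


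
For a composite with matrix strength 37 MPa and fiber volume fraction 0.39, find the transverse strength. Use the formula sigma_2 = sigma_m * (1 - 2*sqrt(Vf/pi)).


factor = 1 - 2*sqrt(0.39/pi) = 0.2953
sigma_2 = 37 * 0.2953 = 10.93 MPa

10.93 MPa


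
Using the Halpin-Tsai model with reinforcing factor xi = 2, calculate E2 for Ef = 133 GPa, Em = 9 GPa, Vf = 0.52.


eta = (Ef/Em - 1)/(Ef/Em + xi) = (14.7778 - 1)/(14.7778 + 2) = 0.8212
E2 = Em*(1+xi*eta*Vf)/(1-eta*Vf) = 29.12 GPa

29.12 GPa


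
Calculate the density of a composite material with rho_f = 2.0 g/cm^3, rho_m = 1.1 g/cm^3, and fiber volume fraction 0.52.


rho_c = rho_f*Vf + rho_m*(1-Vf) = 2.0*0.52 + 1.1*0.48 = 1.568 g/cm^3

1.568 g/cm^3


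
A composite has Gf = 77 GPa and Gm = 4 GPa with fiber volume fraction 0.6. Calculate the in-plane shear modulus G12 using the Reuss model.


1/G12 = Vf/Gf + (1-Vf)/Gm = 0.6/77 + 0.4/4
G12 = 9.28 GPa

9.28 GPa


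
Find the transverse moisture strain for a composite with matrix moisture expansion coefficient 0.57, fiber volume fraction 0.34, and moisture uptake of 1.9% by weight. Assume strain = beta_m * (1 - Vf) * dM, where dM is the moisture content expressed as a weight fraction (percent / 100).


dM = 1.9/100 = 0.019
strain = beta_m * (1-Vf) * dM = 0.57 * 0.66 * 0.019 = 0.0071478

0.0071478


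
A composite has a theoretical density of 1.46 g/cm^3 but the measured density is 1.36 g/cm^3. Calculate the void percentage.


Void% = (rho_theo - rho_actual)/rho_theo * 100 = (1.46 - 1.36)/1.46 * 100 = 6.85%

6.85%


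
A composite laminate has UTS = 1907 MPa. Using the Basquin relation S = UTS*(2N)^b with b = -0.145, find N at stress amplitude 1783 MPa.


N = 0.5 * (S/UTS)^(1/b) = 0.5 * (1783/1907)^(1/-0.145) = 0.7950 cycles

0.7950 cycles


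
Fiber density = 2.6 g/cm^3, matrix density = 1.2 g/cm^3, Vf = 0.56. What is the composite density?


rho_c = rho_f*Vf + rho_m*(1-Vf) = 2.6*0.56 + 1.2*0.44 = 1.984 g/cm^3

1.984 g/cm^3


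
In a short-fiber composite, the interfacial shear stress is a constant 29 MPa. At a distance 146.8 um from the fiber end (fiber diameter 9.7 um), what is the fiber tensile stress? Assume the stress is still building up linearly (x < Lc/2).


Force balance: sigma_f * (pi*d^2/4) = tau * (pi*d) * x  ->  sigma_f = 4 * tau * x / d
sigma_f = 4 * 29 * 146.8 / 9.7 = 1755.5 MPa

1755.5 MPa


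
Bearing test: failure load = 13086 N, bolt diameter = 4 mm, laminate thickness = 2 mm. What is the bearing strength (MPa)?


sigma_br = F/(d*h) = 13086/(4*2) = 1635.8 MPa

1635.8 MPa


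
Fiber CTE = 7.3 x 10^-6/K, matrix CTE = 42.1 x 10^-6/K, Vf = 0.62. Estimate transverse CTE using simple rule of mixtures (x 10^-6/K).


alpha_2 = alpha_f*Vf + alpha_m*(1-Vf) = 7.3*0.62 + 42.1*0.38 = 20.5 x 10^-6/K

20.5 x 10^-6/K


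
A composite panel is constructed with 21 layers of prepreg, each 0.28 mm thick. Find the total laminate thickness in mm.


h = n * t_ply = 21 * 0.28 = 5.88 mm

5.88 mm


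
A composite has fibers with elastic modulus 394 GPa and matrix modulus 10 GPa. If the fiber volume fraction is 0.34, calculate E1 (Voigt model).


E1 = Ef*Vf + Em*(1-Vf) = 394*0.34 + 10*0.66 = 140.56 GPa

140.56 GPa


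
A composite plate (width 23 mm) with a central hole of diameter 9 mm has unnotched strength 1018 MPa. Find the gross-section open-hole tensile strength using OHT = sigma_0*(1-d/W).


OHT = sigma_0*(1-d/W) = 1018*(1-9/23) = 619.7 MPa

619.7 MPa


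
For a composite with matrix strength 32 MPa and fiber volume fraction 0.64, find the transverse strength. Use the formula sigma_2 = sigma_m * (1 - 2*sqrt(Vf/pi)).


factor = 1 - 2*sqrt(0.64/pi) = 0.0973
sigma_2 = 32 * 0.0973 = 3.11 MPa

3.11 MPa


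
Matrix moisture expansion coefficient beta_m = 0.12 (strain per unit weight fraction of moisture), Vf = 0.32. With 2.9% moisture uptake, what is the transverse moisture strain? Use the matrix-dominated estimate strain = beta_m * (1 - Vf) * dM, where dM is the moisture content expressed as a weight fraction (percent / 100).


dM = 2.9/100 = 0.029
strain = beta_m * (1-Vf) * dM = 0.12 * 0.68 * 0.029 = 0.0023664

0.0023664


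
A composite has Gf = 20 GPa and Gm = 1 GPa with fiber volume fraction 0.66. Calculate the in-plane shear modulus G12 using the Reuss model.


1/G12 = Vf/Gf + (1-Vf)/Gm = 0.66/20 + 0.34/1
G12 = 2.68 GPa

2.68 GPa


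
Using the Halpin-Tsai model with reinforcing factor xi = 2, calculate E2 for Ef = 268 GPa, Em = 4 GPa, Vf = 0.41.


eta = (Ef/Em - 1)/(Ef/Em + xi) = (67.0 - 1)/(67.0 + 2) = 0.9565
E2 = Em*(1+xi*eta*Vf)/(1-eta*Vf) = 11.74 GPa

11.74 GPa


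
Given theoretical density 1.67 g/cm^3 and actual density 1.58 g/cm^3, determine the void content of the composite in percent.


Void% = (rho_theo - rho_actual)/rho_theo * 100 = (1.67 - 1.58)/1.67 * 100 = 5.39%

5.39%


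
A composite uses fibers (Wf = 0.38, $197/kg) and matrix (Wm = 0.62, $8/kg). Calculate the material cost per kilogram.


Cost = cost_f*Wf + cost_m*Wm = 197*0.38 + 8*0.62 = $79.82/kg

$79.82/kg


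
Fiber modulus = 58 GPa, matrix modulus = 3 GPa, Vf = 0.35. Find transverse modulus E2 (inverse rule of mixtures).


1/E2 = Vf/Ef + (1-Vf)/Em = 0.35/58 + 0.65/3
E2 = 4.49 GPa

4.49 GPa


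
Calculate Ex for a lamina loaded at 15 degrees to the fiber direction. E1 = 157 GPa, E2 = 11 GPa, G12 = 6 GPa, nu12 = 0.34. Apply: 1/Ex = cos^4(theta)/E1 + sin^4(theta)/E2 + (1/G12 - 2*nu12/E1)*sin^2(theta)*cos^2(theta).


cos^4(15) = 0.870513, sin^4(15) = 0.004487, sin^2(15)*cos^2(15) = 0.0625
1/G12 - 2*nu12/E1 = 1/6 - 2*0.34/157 = 0.162335 GPa^-1
1/Ex = 0.870513/157 + 0.004487/11 + 0.162335*0.0625 = 0.0160986 GPa^-1
Ex = 62.12 GPa

62.12 GPa


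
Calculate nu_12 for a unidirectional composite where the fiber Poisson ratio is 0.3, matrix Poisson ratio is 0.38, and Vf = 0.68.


nu_12 = nu_f*Vf + nu_m*(1-Vf) = 0.3*0.68 + 0.38*0.32 = 0.3256

0.3256


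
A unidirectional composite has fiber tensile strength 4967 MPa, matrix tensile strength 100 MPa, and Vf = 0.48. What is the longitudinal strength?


sigma_1 = sigma_f*Vf + sigma_m*(1-Vf) = 4967*0.48 + 100*0.52 = 2436.2 MPa

2436.2 MPa


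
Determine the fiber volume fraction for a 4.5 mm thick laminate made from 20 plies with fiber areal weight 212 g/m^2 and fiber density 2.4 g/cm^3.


Vf = n * FAW / (rho_f * h * 1000) = 20 * 212 / (2.4 * 4.5 * 1000) = 0.3926

0.3926


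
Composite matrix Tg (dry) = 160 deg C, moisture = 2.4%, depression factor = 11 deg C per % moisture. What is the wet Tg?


Tg_wet = Tg_dry - k*moisture = 160 - 11*2.4 = 133.6 deg C

133.6 deg C


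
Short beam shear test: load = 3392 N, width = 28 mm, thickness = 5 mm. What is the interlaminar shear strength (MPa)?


ILSS = 3F/(4bh) = 3*3392/(4*28*5) = 18.17 MPa

18.17 MPa


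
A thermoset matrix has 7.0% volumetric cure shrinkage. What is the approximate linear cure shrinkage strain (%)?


Linear shrinkage ≈ vol_shrink/3 = 7.0/3 = 2.333%

2.333%


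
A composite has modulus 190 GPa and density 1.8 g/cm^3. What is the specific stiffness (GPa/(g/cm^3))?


Specific stiffness = E/rho = 190/1.8 = 105.6 GPa/(g/cm^3)

105.6 GPa/(g/cm^3)


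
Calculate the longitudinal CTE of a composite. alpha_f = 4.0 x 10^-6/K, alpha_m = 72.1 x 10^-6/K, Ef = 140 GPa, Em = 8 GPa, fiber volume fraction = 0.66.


E1 = Ef*Vf + Em*(1-Vf) = 95.12
alpha_1 = (alpha_f*Ef*Vf + alpha_m*Em*(1-Vf))/E1 = 5.95 x 10^-6/K

5.95 x 10^-6/K


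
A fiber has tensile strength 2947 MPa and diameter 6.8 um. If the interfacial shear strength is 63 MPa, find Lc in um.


Lc = sigma_f * d / (2 * tau_i) = 2947 * 6.8 / (2 * 63) = 159.0 um

159.0 um


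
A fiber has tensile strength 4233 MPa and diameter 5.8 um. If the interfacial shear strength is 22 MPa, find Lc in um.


Lc = sigma_f * d / (2 * tau_i) = 4233 * 5.8 / (2 * 22) = 558.0 um

558.0 um


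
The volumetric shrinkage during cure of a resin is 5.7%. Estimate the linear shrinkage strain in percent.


Linear shrinkage ≈ vol_shrink/3 = 5.7/3 = 1.9%

1.9%


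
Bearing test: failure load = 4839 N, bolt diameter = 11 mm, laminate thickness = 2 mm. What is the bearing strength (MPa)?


sigma_br = F/(d*h) = 4839/(11*2) = 220.0 MPa

220.0 MPa


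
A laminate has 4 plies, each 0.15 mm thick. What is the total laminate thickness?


h = n * t_ply = 4 * 0.15 = 0.6 mm

0.6 mm


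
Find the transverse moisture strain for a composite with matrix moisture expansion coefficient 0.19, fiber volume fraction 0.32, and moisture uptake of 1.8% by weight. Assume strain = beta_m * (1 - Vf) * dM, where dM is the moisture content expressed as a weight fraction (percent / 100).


dM = 1.8/100 = 0.018
strain = beta_m * (1-Vf) * dM = 0.19 * 0.68 * 0.018 = 0.0023256

0.0023256


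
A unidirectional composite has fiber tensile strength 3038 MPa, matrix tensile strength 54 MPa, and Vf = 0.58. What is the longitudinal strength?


sigma_1 = sigma_f*Vf + sigma_m*(1-Vf) = 3038*0.58 + 54*0.42 = 1784.7 MPa

1784.7 MPa


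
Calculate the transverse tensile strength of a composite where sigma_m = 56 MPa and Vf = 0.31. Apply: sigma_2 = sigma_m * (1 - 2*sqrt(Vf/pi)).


factor = 1 - 2*sqrt(0.31/pi) = 0.3717
sigma_2 = 56 * 0.3717 = 20.82 MPa

20.82 MPa


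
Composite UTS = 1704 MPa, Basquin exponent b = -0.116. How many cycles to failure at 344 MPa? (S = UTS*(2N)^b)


N = 0.5 * (S/UTS)^(1/b) = 0.5 * (344/1704)^(1/-0.116) = 489309.1623 cycles

489309.1623 cycles


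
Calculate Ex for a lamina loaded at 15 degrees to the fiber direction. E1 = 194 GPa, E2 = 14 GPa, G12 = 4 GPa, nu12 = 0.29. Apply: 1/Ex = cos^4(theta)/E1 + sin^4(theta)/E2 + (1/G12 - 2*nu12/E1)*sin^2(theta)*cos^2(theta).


cos^4(15) = 0.870513, sin^4(15) = 0.004487, sin^2(15)*cos^2(15) = 0.0625
1/G12 - 2*nu12/E1 = 1/4 - 2*0.29/194 = 0.24701 GPa^-1
1/Ex = 0.870513/194 + 0.004487/14 + 0.24701*0.0625 = 0.0202458 GPa^-1
Ex = 49.39 GPa

49.39 GPa
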